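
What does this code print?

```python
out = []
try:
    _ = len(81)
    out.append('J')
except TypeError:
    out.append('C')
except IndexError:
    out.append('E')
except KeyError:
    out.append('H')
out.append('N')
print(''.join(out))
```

Execution trace: 'C' (except TypeError) → 'N' (after the try/except). Output: CN

Answer: CN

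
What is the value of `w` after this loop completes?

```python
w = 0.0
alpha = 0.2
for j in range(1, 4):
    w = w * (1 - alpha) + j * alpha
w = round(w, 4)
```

Moving average with lr=0.2
`w` takes the values: 0.0 → 0.2 → 0.56 → 1.048

Answer: 1.048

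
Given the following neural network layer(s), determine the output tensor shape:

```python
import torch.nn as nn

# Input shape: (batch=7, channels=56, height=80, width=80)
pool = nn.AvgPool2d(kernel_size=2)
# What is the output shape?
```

Input: (7, 56, 80, 80) -> Output: (7, 56, 40, 40)

Answer: (7, 56, 40, 40)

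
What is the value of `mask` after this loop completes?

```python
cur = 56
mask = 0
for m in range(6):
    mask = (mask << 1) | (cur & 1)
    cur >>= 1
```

Reverse lowest 6 bits of 56
`mask` takes the values: 0 → 1 → 3 → 7

Answer: 7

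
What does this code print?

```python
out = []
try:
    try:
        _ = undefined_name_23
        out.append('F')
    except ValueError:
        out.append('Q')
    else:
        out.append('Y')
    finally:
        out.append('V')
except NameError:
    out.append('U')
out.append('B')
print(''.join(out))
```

Execution trace: 'V' (finally) → 'U' (outer except NameError) → 'B' (after the try/except). Output: VUB

Answer: VUB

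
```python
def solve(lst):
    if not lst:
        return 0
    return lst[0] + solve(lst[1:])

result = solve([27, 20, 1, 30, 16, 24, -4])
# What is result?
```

27 + 20 + 1 + 30 + 16 + 24 + (-4) + 0 = 114

Answer: 114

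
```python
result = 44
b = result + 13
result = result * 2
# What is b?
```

Trace:
`result = 44` → result = 44
`b = result + 13` → b = 57
`result = result * 2` → result = 88
So b = 57

Answer: 57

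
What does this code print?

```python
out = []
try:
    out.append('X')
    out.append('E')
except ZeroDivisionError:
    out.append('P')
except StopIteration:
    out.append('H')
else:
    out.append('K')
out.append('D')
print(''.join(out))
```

Execution trace: 'X' (try body) → 'E' (try body, no exception) → 'K' (else) → 'D' (after the try/except). Output: XEKD

Answer: XEKD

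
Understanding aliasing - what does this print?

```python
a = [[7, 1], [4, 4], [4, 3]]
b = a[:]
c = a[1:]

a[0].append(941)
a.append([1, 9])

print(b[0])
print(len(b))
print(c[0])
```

Key concept: slice with nested mutation.
Step by step:
`a = [[7, 1], [4, 4], [4, 3]]` → a = [[7, 1], [4, 4], [4, 3]]
`b = a[:]` → b = [[7, 1], [4, 4], [4, 3]]
`c = a[1:]` → c = [[4, 4], [4, 3]]
`a[0].append(941)` → a = [[7, 1, 941], [4, 4], [4, 3]]; b = [[7, 1, 941], [4, 4], [4, 3]]
`a.append([1, 9])` → a = [[7, 1, 941], [4, 4], [4, 3], [1, 9]]
`print(b[0])` → prints [7, 1, 941]
`print(len(b))` → prints 3
`print(c[0])` → prints [4, 4]

Answer:
[7, 1, 941]
3
[4, 4]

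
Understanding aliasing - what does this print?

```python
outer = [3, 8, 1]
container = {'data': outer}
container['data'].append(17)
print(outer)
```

Key concept: dict holds reference to list.
Step by step:
`outer = [3, 8, 1]` → outer = [3, 8, 1]
`container = {'data': outer}` → container = {'data': [3, 8, 1]}
`container['data'].append(17)` → outer = [3, 8, 1, 17]; container = {'data': [3, 8, 1, 17]}
`print(outer)` → prints [3, 8, 1, 17]

Answer: [3, 8, 1, 17]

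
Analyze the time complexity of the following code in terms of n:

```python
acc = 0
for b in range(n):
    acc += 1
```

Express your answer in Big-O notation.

Each loop level contributes: n. Multiplying the contributions gives O(n).

Answer: O(n)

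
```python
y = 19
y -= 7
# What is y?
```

Trace:
`y = 19` → y = 19
`y -= 7` → y = 12
So y = 12

Answer: 12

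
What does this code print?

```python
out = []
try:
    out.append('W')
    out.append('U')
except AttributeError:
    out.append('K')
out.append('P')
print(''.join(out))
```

Execution trace: 'W' (try body) → 'U' (try body, no exception) → 'P' (after the try/except). Output: WUP

Answer: WUP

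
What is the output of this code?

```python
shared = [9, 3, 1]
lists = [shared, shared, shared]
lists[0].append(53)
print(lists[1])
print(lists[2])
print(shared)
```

Key concept: list of same reference.
Step by step:
`shared = [9, 3, 1]` → shared = [9, 3, 1]
`lists = [shared, shared, shared]` → lists = [[9, 3, 1], [9, 3, 1], [9, 3, 1]]
`lists[0].append(53)` → shared = [9, 3, 1, 53]; lists = [[9, 3, 1, 53], [9, 3, 1, 53], [9, 3, 1, 53]]
`print(lists[1])` → prints [9, 3, 1, 53]
`print(lists[2])` → prints [9, 3, 1, 53]
`print(shared)` → prints [9, 3, 1, 53]

Answer:
[9, 3, 1, 53]
[9, 3, 1, 53]
[9, 3, 1, 53]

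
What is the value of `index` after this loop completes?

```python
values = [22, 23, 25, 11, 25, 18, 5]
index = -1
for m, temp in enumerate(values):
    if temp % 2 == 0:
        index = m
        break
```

First even number index in [22, 23, 25, 11, 25, 18, 5]
`index` takes the values: -1 → 0

Answer: 0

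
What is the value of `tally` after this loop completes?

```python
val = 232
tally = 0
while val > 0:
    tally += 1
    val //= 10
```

Count digits by repeated division by 10
`tally` takes the values: 0 → 1 → 2 → 3

Answer: 3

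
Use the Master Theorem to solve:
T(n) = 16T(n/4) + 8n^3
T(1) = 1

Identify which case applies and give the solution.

a=16, b=4, f(n)=8n^3. log_4(16) = 2. Since c=3 > 2 and the regularity condition holds (16(n/4)^3 = (16/4^3)n^3 with 16/4^3 < 1), Case 3 applies: T(n) = Θ(f(n)) = O(n^3).

Answer: O(n^3) - Case 3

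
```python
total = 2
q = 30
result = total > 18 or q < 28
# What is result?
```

Trace:
`total = 2` → total = 2
`q = 30` → q = 30
`result = total > 18 or q < 28` → result = False
So result = False

Answer: False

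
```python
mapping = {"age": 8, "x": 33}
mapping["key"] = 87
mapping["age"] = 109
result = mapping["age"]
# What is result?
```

Trace:
`mapping = {"age": 8, "x": 33}` → mapping = {'age': 8, 'x': 33}
`mapping["key"] = 87` → mapping = {'age': 8, 'x': 33, 'key': 87}
`mapping["age"] = 109` → mapping = {'age': 109, 'x': 33, 'key': 87}
`result = mapping["age"]` → result = 109
So result = 109

Answer: 109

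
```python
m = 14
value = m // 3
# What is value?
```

Trace:
`m = 14` → m = 14
`value = m // 3` → value = 4
So value = 4

Answer: 4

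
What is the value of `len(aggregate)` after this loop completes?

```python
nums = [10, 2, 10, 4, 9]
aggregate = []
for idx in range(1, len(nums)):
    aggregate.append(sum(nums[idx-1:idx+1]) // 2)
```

Number of 2-element averages
`aggregate` takes the values: [] → [6] → [6, 6] → [6, 6, 7] → [6, 6, 7, 6]
So `len(aggregate)` = 4

Answer: 4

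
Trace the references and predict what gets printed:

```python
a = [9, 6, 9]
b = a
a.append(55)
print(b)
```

Key concept: basic list aliasing.
Step by step:
`a = [9, 6, 9]` → a = [9, 6, 9]
`b = a` → b = [9, 6, 9] (same object as a)
`a.append(55)` → a = [9, 6, 9, 55] (same object as b); b = [9, 6, 9, 55] (same object as a)
`print(b)` → prints [9, 6, 9, 55]

Answer: [9, 6, 9, 55]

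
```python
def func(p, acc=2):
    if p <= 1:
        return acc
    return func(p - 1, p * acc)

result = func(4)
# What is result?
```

Accumulator trace (n, acc): (4, 2) -> (3, 8) -> (2, 24) -> (1, 48) -> return 48

Answer: 48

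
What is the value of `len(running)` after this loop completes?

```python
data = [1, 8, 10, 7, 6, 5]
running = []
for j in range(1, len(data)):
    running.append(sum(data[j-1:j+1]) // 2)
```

Number of 2-element averages
`running` takes the values: [] → [4] → [4, 9] → [4, 9, 8] → [4, 9, 8, 6] → [4, 9, 8, 6, 5]
So `len(running)` = 5

Answer: 5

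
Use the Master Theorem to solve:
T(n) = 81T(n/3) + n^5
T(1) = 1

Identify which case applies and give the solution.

a=81, b=3, f(n)=n^5. log_3(81) = 4. Since c=5 > 4 and the regularity condition holds (81(n/3)^5 = (81/3^5)n^5 with 81/3^5 < 1), Case 3 applies: T(n) = Θ(f(n)) = O(n^5).

Answer: O(n^5) - Case 3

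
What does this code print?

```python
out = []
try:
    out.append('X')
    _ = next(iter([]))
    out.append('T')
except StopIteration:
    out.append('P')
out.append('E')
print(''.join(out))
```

Execution trace: 'X' (try body) → 'P' (except StopIteration) → 'E' (after the try/except). Output: XPE

Answer: XPE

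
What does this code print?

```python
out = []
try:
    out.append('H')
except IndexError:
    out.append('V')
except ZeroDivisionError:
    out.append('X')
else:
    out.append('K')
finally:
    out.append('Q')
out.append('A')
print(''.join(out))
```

Execution trace: 'H' (try body, no exception) → 'K' (else) → 'Q' (finally) → 'A' (after the try/except). Output: HKQA

Answer: HKQA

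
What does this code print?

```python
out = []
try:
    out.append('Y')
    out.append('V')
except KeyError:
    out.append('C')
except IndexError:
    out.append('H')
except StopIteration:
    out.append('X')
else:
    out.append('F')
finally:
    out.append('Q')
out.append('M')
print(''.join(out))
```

Execution trace: 'Y' (try body) → 'V' (try body, no exception) → 'F' (else) → 'Q' (finally) → 'M' (after the try/except). Output: YVFQM

Answer: YVFQM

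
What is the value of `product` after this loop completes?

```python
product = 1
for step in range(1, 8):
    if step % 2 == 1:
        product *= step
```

Product of odd numbers 1 to 7
`product` takes the values: 1 → 3 → 15 → 105

Answer: 105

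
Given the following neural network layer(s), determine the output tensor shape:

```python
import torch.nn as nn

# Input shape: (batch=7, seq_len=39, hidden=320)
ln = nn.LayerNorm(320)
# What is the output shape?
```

Input: (7, 39, 320) -> Output: (7, 39, 320)

Answer: (7, 39, 320)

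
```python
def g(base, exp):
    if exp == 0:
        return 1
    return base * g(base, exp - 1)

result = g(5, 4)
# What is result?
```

g(5, 4) = 5 * 5 * 5 * 5 = 625

Answer: 625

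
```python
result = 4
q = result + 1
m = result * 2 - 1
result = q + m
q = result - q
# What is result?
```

Trace:
`result = 4` → result = 4
`q = result + 1` → q = 5
`m = result * 2 - 1` → m = 7
`result = q + m` → result = 12
`q = result - q` → q = 7
So result = 12

Answer: 12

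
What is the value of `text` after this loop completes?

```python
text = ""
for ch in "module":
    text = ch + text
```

Reverse 'module'
`text` takes the values: "" → "m" → "om" → "dom" → "udom" → "ludom" → "eludom"

Answer: "eludom"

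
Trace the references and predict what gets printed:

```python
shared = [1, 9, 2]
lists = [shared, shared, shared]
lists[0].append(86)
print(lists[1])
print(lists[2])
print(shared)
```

Key concept: list of same reference.
Step by step:
`shared = [1, 9, 2]` → shared = [1, 9, 2]
`lists = [shared, shared, shared]` → lists = [[1, 9, 2], [1, 9, 2], [1, 9, 2]]
`lists[0].append(86)` → shared = [1, 9, 2, 86]; lists = [[1, 9, 2, 86], [1, 9, 2, 86], [1, 9, 2, 86]]
`print(lists[1])` → prints [1, 9, 2, 86]
`print(lists[2])` → prints [1, 9, 2, 86]
`print(shared)` → prints [1, 9, 2, 86]

Answer:
[1, 9, 2, 86]
[1, 9, 2, 86]
[1, 9, 2, 86]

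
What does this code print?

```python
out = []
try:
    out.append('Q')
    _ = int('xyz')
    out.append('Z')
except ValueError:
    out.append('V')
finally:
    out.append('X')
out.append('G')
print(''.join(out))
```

Execution trace: 'Q' (try body) → 'V' (except ValueError) → 'X' (finally) → 'G' (after the try/except). Output: QVXG

Answer: QVXG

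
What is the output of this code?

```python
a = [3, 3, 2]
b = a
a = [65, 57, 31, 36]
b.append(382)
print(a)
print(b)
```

Key concept: rebinding vs mutation: a is rebound to a new list, b still points at the original.
Step by step:
`a = [3, 3, 2]` → a = [3, 3, 2]
`b = a` → b = [3, 3, 2] (same object as a)
`a = [65, 57, 31, 36]` → a = [65, 57, 31, 36]
`b.append(382)` → b = [3, 3, 2, 382]
`print(a)` → prints [65, 57, 31, 36]
`print(b)` → prints [3, 3, 2, 382]

Answer:
[65, 57, 31, 36]
[3, 3, 2, 382]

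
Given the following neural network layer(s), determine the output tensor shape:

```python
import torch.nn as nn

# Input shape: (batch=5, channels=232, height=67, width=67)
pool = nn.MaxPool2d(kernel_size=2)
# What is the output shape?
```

Input: (5, 232, 67, 67) -> Output: (5, 232, 33, 33)

Answer: (5, 232, 33, 33)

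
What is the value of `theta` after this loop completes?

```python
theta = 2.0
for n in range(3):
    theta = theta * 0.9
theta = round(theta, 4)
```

Exponential decay: 2.0 * 0.9^3
`theta` takes the values: 2.0 → 1.8 → 1.62 → 1.458

Answer: 1.458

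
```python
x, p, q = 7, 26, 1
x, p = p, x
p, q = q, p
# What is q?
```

Trace:
`x, p, q = 7, 26, 1` → x = 7; p = 26; q = 1
`x, p = p, x` → x = 26; p = 7
`p, q = q, p` → p = 1; q = 7
So q = 7

Answer: 7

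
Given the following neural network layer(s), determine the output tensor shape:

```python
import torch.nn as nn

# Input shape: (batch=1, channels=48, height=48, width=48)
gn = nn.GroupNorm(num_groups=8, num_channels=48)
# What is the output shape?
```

Input: (1, 48, 48, 48) -> Output: (1, 48, 48, 48)

Answer: (1, 48, 48, 48)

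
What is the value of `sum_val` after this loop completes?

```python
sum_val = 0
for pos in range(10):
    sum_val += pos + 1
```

Start at 0, add 1 to 10 = 55
`sum_val` takes the values: 0 → 1 → 3 → 6 → 10 → 15 → 21 → 28 → 36 → 45 → 55

Answer: 55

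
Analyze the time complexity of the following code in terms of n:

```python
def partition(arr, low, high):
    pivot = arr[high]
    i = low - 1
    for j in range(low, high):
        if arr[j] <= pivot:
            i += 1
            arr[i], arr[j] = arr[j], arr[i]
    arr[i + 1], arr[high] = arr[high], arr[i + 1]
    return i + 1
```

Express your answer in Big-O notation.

This is Lomuto partition (single pass over [low, high), where n = high - low). Time complexity: O(n).

Answer: O(n)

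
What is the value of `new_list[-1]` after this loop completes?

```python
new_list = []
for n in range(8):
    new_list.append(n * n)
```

Last element of squares 0 to 7
`new_list` takes the values: [] → [0] → [0, 1] → [0, 1, 4] → [0, 1, 4, 9] → [0, 1, 4, 9, 16] → [0, 1, 4, 9, 16, 25] → [0, 1, 4, 9, 16, 25, 36] → [0, 1, 4, 9, 16, 25, 36, 49]
So `new_list[-1]` = 49

Answer: 49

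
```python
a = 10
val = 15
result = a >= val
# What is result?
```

Trace:
`a = 10` → a = 10
`val = 15` → val = 15
`result = a >= val` → result = False
So result = False

Answer: False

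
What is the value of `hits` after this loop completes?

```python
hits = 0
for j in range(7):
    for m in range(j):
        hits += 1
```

Triangle number: 0+1+2+...+6
`hits` takes the values: 0 → 1 → 2 → 3 → 4 → 5 → 6 → 7 → 8 → 9 → 10 → 11 → 12 → 13 → 14 → 15 → 16 → 17 → 18 → 19 → 20 → 21

Answer: 21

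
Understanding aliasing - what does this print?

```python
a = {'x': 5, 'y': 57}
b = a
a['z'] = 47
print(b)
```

Key concept: dict aliasing.
Step by step:
`a = {'x': 5, 'y': 57}` → a = {'x': 5, 'y': 57}
`b = a` → b = {'x': 5, 'y': 57} (same object as a)
`a['z'] = 47` → a = {'x': 5, 'y': 57, 'z': 47} (same object as b); b = {'x': 5, 'y': 57, 'z': 47} (same object as a)
`print(b)` → prints {'x': 5, 'y': 57, 'z': 47}

Answer: {'x': 5, 'y': 57, 'z': 47}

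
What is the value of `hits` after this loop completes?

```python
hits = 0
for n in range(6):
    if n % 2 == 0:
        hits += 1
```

Count numbers divisible by 2 in range(6)
`hits` takes the values: 0 → 1 → 2 → 3

Answer: 3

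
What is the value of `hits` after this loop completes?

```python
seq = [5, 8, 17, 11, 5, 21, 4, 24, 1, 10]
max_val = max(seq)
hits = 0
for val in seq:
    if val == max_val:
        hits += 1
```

Count of max value 24 in [5, 8, 17, 11, 5, 21, 4, 24, 1, 10]
`hits` takes the values: 0 → 1

Answer: 1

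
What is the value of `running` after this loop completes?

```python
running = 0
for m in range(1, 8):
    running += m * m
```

Sum of squares 1² to 7² = 140
`running` takes the values: 0 → 1 → 5 → 14 → 30 → 55 → 91 → 140

Answer: 140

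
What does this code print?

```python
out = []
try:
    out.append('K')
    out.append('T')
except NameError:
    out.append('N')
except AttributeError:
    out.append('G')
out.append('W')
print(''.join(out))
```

Execution trace: 'K' (try body) → 'T' (try body, no exception) → 'W' (after the try/except). Output: KTW

Answer: KTW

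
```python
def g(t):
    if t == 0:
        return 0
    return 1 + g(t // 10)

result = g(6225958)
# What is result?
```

Count of digits of 6225958: 7

Answer: 7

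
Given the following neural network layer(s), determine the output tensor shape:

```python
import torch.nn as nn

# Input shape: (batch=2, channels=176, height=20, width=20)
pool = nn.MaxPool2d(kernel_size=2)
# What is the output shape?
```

Input: (2, 176, 20, 20) -> Output: (2, 176, 10, 10)

Answer: (2, 176, 10, 10)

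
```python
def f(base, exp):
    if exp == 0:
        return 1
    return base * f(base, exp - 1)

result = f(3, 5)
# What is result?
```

f(3, 5) = 3 * 3 * 3 * 3 * 3 = 243

Answer: 243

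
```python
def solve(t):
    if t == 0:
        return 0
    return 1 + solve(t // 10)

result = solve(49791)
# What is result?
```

Count of digits of 49791: 5

Answer: 5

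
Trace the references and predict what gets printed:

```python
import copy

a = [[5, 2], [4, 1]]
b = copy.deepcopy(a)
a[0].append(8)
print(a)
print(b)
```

Key concept: deep copy is fully independent.
Step by step:
`a = [[5, 2], [4, 1]]` → a = [[5, 2], [4, 1]]
`b = copy.deepcopy(a)` → b = [[5, 2], [4, 1]]
`a[0].append(8)` → a = [[5, 2, 8], [4, 1]]
`print(a)` → prints [[5, 2, 8], [4, 1]]
`print(b)` → prints [[5, 2], [4, 1]]

Answer:
[[5, 2, 8], [4, 1]]
[[5, 2], [4, 1]]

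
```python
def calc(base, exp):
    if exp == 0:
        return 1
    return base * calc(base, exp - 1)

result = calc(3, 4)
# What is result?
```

calc(3, 4) = 3 * 3 * 3 * 3 = 81

Answer: 81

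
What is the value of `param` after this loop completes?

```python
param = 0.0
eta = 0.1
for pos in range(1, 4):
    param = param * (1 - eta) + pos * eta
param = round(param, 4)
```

Moving average with lr=0.1
`param` takes the values: 0.0 → 0.1 → 0.29 → 0.561

Answer: 0.561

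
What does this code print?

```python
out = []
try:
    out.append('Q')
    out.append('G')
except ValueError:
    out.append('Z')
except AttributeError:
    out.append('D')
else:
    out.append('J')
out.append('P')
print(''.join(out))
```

Execution trace: 'Q' (try body) → 'G' (try body, no exception) → 'J' (else) → 'P' (after the try/except). Output: QGJP

Answer: QGJP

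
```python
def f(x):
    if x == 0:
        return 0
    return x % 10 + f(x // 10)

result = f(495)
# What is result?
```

Sum of digits of 495: 5 + 9 + 4 = 18

Answer: 18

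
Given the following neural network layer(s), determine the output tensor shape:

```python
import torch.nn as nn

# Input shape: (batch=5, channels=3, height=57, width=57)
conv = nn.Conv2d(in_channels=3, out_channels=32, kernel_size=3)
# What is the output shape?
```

Input: (5, 3, 57, 57) -> Output: (5, 32, 55, 55)

Answer: (5, 32, 55, 55)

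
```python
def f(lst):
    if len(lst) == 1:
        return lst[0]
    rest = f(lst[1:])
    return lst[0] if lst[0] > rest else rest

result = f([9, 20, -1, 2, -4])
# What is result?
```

Recursive max over [9, 20, -1, 2, -4] = 20

Answer: 20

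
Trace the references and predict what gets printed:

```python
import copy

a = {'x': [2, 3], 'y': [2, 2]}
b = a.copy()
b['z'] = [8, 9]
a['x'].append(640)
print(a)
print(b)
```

Key concept: shallow copy of dict with mutable values.
Step by step:
`a = {'x': [2, 3], 'y': [2, 2]}` → a = {'x': [2, 3], 'y': [2, 2]}
`b = a.copy()` → b = {'x': [2, 3], 'y': [2, 2]}
`b['z'] = [8, 9]` → b = {'x': [2, 3], 'y': [2, 2], 'z': [8, 9]}
`a['x'].append(640)` → a = {'x': [2, 3, 640], 'y': [2, 2]}; b = {'x': [2, 3, 640], 'y': [2, 2], 'z': [8, 9]}
`print(a)` → prints {'x': [2, 3, 640], 'y': [2, 2]}
`print(b)` → prints {'x': [2, 3, 640], 'y': [2, 2], 'z': [8, 9]}

Answer:
{'x': [2, 3, 640], 'y': [2, 2]}
{'x': [2, 3, 640], 'y': [2, 2], 'z': [8, 9]}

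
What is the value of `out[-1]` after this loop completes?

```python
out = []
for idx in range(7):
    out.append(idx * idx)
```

Last element of squares 0 to 6
`out` takes the values: [] → [0] → [0, 1] → [0, 1, 4] → [0, 1, 4, 9] → [0, 1, 4, 9, 16] → [0, 1, 4, 9, 16, 25] → [0, 1, 4, 9, 16, 25, 36]
So `out[-1]` = 36

Answer: 36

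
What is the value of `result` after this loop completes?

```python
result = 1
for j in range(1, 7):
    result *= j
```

6! = 720
`result` takes the values: 1 → 2 → 6 → 24 → 120 → 720

Answer: 720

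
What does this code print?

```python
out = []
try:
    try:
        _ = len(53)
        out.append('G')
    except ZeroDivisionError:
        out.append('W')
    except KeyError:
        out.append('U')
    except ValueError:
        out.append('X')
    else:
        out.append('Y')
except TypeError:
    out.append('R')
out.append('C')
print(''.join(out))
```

Execution trace: 'R' (outer except TypeError) → 'C' (after the try/except). Output: RC

Answer: RC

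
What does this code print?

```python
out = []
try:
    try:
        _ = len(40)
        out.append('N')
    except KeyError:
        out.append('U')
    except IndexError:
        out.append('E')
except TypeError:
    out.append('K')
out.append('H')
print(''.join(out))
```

Execution trace: 'K' (outer except TypeError) → 'H' (after the try/except). Output: KH

Answer: KH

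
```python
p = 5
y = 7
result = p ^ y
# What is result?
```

Trace:
`p = 5` → p = 5
`y = 7` → y = 7
`result = p ^ y` → result = 2
So result = 2

Answer: 2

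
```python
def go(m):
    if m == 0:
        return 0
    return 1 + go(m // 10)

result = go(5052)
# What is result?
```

Count of digits of 5052: 4

Answer: 4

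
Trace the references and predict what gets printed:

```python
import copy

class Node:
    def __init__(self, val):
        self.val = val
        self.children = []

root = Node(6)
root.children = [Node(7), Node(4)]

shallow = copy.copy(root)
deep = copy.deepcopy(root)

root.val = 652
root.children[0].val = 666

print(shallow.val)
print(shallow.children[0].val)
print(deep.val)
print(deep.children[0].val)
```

Key concept: deep copy with custom objects.
Step by step:
`root = Node(6)` → root = Node(val=6, children=[])
`root.children = [Node(7), Node(4)]` → root = Node(val=6, children=[Node(val=7, children=[]), Node(val=4, children=[])])
`shallow = copy.copy(root)` → shallow = Node(val=6, children=[Node(val=7, children=[]), Node(val=4, children=[])])
`deep = copy.deepcopy(root)` → deep = Node(val=6, children=[Node(val=7, children=[]), Node(val=4, children=[])])
`root.val = 652` → root = Node(val=652, children=[Node(val=7, children=[]), Node(val=4, children=[])])
`root.children[0].val = 666` → root = Node(val=652, children=[Node(val=666, children=[]), Node(val=4, children=[])]); shallow = Node(val=6, children=[Node(val=666, children=[]), Node(val=4, children=[])])
`print(shallow.val)` → prints 6
`print(shallow.children[0].val)` → prints 666
`print(deep.val)` → prints 6
`print(deep.children[0].val)` → prints 7

Answer:
6
666
6
7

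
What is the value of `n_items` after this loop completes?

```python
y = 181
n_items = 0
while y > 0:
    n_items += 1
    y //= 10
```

Count digits by repeated division by 10
`n_items` takes the values: 0 → 1 → 2 → 3

Answer: 3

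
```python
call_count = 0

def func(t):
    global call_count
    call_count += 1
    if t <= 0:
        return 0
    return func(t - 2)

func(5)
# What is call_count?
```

Linear recursion stepping by 2: 4 calls from t=5 down to ≤0.

Answer: 4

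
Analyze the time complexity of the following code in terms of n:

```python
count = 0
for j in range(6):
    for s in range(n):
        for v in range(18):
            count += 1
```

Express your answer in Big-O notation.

Each loop level contributes: 1 × n × 1. Multiplying the contributions gives O(n).

Answer: O(n)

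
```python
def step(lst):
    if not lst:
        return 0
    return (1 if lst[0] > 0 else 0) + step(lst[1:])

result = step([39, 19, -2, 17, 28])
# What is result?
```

Count of positive elements in [39, 19, -2, 17, 28] = 4

Answer: 4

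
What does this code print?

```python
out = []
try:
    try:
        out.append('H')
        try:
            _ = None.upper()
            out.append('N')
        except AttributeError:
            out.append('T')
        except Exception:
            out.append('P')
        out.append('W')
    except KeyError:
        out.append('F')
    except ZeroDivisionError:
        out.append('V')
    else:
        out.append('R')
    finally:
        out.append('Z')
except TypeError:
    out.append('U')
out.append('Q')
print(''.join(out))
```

Execution trace: 'H' (try body) → 'T' (inner except AttributeError) → 'W' (try body, no exception) → 'R' (else) → 'Z' (finally) → 'Q' (after the try/except). Output: HTWRZQ

Answer: HTWRZQ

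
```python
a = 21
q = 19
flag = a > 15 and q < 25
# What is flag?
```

Trace:
`a = 21` → a = 21
`q = 19` → q = 19
`flag = a > 15 and q < 25` → flag = True
So flag = True

Answer: True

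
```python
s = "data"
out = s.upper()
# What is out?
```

Trace:
`s = "data"` → s = 'data'
`out = s.upper()` → out = 'DATA'
So out = 'DATA'

Answer: 'DATA'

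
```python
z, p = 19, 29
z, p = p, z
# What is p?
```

Trace:
`z, p = 19, 29` → z = 19; p = 29
`z, p = p, z` → z = 29; p = 19
So p = 19

Answer: 19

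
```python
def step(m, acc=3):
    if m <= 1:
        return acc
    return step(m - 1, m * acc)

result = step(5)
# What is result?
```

Accumulator trace (n, acc): (5, 3) -> (4, 15) -> (3, 60) -> (2, 180) -> (1, 360) -> return 360

Answer: 360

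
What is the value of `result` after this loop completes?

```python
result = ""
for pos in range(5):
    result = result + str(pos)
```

Concatenate digits 0 to 4
`result` takes the values: "" → "0" → "01" → "012" → "0123" → "01234"

Answer: "01234"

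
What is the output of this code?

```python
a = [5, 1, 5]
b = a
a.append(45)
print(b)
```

Key concept: basic list aliasing.
Step by step:
`a = [5, 1, 5]` → a = [5, 1, 5]
`b = a` → b = [5, 1, 5] (same object as a)
`a.append(45)` → a = [5, 1, 5, 45] (same object as b); b = [5, 1, 5, 45] (same object as a)
`print(b)` → prints [5, 1, 5, 45]

Answer: [5, 1, 5, 45]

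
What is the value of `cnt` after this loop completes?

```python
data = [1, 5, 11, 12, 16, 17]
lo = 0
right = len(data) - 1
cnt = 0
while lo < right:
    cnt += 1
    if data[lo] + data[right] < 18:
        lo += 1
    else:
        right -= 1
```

Steps to find pair summing to 18
`cnt` takes the values: 0 → 1 → 2 → 3 → 4 → 5

Answer: 5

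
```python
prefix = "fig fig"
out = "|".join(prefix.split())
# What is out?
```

Trace:
`prefix = "fig fig"` → prefix = 'fig fig'
`out = "|".join(prefix.split())` → out = 'fig|fig'
So out = 'fig|fig'

Answer: 'fig|fig'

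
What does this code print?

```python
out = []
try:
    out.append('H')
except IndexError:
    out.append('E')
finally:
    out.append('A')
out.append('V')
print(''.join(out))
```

Execution trace: 'H' (try body, no exception) → 'A' (finally) → 'V' (after the try/except). Output: HAV

Answer: HAV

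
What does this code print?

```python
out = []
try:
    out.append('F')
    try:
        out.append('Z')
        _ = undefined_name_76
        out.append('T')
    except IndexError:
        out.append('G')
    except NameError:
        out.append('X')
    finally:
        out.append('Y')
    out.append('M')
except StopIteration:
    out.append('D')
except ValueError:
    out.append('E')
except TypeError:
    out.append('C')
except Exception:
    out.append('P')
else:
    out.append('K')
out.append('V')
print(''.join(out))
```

Execution trace: 'F' (try body) → 'Z' (inner try body) → 'X' (inner except NameError) → 'Y' (inner finally) → 'M' (try body, no exception) → 'K' (else) → 'V' (after the try/except). Output: FZXYMKV

Answer: FZXYMKV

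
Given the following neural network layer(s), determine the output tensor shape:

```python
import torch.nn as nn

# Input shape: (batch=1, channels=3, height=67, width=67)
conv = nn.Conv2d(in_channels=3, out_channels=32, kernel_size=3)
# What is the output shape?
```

Input: (1, 3, 67, 67) -> Output: (1, 32, 65, 65)

Answer: (1, 32, 65, 65)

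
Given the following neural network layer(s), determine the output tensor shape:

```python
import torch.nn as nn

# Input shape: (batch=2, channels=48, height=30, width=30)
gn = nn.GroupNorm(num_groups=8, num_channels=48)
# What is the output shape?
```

Input: (2, 48, 30, 30) -> Output: (2, 48, 30, 30)

Answer: (2, 48, 30, 30)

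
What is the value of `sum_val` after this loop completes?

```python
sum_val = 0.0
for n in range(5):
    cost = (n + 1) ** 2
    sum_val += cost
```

Sum of squared losses 1² + 2² + ... + 5²
`sum_val` takes the values: 0.0 → 1.0 → 5.0 → 14.0 → 30.0 → 55.0

Answer: 55.0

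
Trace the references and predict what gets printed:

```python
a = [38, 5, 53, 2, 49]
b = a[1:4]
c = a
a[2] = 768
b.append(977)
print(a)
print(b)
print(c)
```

Key concept: slice vs alias.
Step by step:
`a = [38, 5, 53, 2, 49]` → a = [38, 5, 53, 2, 49]
`b = a[1:4]` → b = [5, 53, 2]
`c = a` → c = [38, 5, 53, 2, 49] (same object as a)
`a[2] = 768` → a = [38, 5, 768, 2, 49] (same object as c); c = [38, 5, 768, 2, 49] (same object as a)
`b.append(977)` → b = [5, 53, 2, 977]
`print(a)` → prints [38, 5, 768, 2, 49]
`print(b)` → prints [5, 53, 2, 977]
`print(c)` → prints [38, 5, 768, 2, 49]

Answer:
[38, 5, 768, 2, 49]
[5, 53, 2, 977]
[38, 5, 768, 2, 49]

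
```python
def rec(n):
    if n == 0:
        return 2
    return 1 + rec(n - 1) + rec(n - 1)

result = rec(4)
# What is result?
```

rec(n) = 1 + 2·rec(n-1), rec(0)=2. Closed form: (2+1)·2^4 - 1 = 47.

Answer: 47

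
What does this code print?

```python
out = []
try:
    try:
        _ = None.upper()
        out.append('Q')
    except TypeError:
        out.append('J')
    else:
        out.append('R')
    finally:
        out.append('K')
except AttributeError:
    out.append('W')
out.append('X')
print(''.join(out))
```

Execution trace: 'K' (finally) → 'W' (outer except AttributeError) → 'X' (after the try/except). Output: KWX

Answer: KWX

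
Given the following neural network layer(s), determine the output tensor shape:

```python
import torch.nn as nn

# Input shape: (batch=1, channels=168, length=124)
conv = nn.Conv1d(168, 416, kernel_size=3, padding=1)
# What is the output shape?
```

Input: (1, 168, 124) -> Output: (1, 416, 124)

Answer: (1, 416, 124)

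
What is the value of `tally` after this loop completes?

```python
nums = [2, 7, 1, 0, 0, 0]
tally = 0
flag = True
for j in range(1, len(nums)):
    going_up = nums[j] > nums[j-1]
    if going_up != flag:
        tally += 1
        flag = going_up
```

Count direction changes in [2, 7, 1, 0, 0, 0]
`tally` takes the values: 0 → 1

Answer: 1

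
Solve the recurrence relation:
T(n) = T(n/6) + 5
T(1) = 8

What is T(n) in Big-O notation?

Each step divides n by 6 and adds 5. After log_6(n) steps we reach T(1)=8. So T(n) = 5·log_6(n) + 8 = O(log n).

Answer: O(log n)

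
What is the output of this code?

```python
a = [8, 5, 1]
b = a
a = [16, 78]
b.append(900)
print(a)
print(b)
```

Key concept: rebinding vs mutation: a is rebound to a new list, b still points at the original.
Step by step:
`a = [8, 5, 1]` → a = [8, 5, 1]
`b = a` → b = [8, 5, 1] (same object as a)
`a = [16, 78]` → a = [16, 78]
`b.append(900)` → b = [8, 5, 1, 900]
`print(a)` → prints [16, 78]
`print(b)` → prints [8, 5, 1, 900]

Answer:
[16, 78]
[8, 5, 1, 900]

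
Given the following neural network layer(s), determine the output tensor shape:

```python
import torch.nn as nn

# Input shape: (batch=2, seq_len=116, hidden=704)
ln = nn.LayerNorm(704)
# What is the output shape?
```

Input: (2, 116, 704) -> Output: (2, 116, 704)

Answer: (2, 116, 704)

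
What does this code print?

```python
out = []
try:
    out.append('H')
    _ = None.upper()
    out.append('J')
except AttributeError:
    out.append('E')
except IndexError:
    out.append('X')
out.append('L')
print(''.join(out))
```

Execution trace: 'H' (try body) → 'E' (except AttributeError) → 'L' (after the try/except). Output: HEL

Answer: HEL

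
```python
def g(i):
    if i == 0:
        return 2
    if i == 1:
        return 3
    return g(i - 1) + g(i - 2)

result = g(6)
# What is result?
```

Build up from base cases: g(0)=2, g(1)=3, g(2)=5, g(3)=8, g(4)=13, g(5)=21, g(6)=34

Answer: 34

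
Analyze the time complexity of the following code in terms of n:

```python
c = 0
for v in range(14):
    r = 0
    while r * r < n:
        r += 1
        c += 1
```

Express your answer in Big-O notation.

Each loop level contributes: 1 × √n. Multiplying the contributions gives O(√n).

Answer: O(√n)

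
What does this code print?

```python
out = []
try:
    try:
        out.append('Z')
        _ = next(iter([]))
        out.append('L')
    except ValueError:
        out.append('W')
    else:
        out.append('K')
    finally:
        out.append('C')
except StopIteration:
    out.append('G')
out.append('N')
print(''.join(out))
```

Execution trace: 'Z' (try body) → 'C' (finally) → 'G' (outer except StopIteration) → 'N' (after the try/except). Output: ZCGN

Answer: ZCGN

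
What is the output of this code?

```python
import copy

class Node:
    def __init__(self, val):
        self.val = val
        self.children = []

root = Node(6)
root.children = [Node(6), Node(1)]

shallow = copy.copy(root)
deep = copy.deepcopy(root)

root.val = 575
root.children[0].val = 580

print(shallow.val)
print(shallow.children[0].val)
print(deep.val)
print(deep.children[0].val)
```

Key concept: deep copy with custom objects.
Step by step:
`root = Node(6)` → root = Node(val=6, children=[])
`root.children = [Node(6), Node(1)]` → root = Node(val=6, children=[Node(val=6, children=[]), Node(val=1, children=[])])
`shallow = copy.copy(root)` → shallow = Node(val=6, children=[Node(val=6, children=[]), Node(val=1, children=[])])
`deep = copy.deepcopy(root)` → deep = Node(val=6, children=[Node(val=6, children=[]), Node(val=1, children=[])])
`root.val = 575` → root = Node(val=575, children=[Node(val=6, children=[]), Node(val=1, children=[])])
`root.children[0].val = 580` → root = Node(val=575, children=[Node(val=580, children=[]), Node(val=1, children=[])]); shallow = Node(val=6, children=[Node(val=580, children=[]), Node(val=1, children=[])])
`print(shallow.val)` → prints 6
`print(shallow.children[0].val)` → prints 580
`print(deep.val)` → prints 6
`print(deep.children[0].val)` → prints 6

Answer:
6
580
6
6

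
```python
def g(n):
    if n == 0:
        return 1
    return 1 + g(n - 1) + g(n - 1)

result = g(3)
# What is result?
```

g(n) = 1 + 2·g(n-1), g(0)=1. Closed form: (1+1)·2^3 - 1 = 15.

Answer: 15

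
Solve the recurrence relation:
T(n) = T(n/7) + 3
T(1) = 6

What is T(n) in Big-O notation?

Each step divides n by 7 and adds 3. After log_7(n) steps we reach T(1)=6. So T(n) = 3·log_7(n) + 6 = O(log n).

Answer: O(log n)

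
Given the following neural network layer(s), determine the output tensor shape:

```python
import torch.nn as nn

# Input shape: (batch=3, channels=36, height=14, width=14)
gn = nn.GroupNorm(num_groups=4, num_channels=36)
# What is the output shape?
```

Input: (3, 36, 14, 14) -> Output: (3, 36, 14, 14)

Answer: (3, 36, 14, 14)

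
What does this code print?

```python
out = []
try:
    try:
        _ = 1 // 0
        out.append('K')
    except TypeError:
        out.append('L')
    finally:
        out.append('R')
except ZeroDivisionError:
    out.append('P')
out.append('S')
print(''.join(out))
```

Execution trace: 'R' (finally) → 'P' (outer except ZeroDivisionError) → 'S' (after the try/except). Output: RPS

Answer: RPS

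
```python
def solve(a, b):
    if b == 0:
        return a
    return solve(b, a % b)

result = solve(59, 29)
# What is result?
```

solve(59, 29) -> solve(29, 1) -> solve(1, 0) -> 1

Answer: 1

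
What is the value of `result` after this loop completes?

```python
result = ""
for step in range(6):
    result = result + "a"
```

Repeat 'a' 6 times
`result` takes the values: "" → "a" → "aa" → "aaa" → "aaaa" → "aaaaa" → "aaaaaa"

Answer: "aaaaaa"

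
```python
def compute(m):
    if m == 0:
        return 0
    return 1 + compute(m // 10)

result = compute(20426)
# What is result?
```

Count of digits of 20426: 5

Answer: 5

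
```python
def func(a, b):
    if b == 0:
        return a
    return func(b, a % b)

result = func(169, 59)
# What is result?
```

func(169, 59) -> func(59, 51) -> func(51, 8) -> func(8, 3) -> func(3, 2) -> func(2, 1) -> func(1, 0) -> 1

Answer: 1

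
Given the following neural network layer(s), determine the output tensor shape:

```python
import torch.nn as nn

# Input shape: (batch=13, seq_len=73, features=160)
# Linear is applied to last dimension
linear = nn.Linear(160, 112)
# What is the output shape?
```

Input: (13, 73, 160) -> Output: (13, 73, 112)

Answer: (13, 73, 112)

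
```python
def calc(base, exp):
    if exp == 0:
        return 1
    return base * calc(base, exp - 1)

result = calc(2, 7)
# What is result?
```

calc(2, 7) = 2 * 2 * 2 * 2 * 2 * 2 * 2 = 128

Answer: 128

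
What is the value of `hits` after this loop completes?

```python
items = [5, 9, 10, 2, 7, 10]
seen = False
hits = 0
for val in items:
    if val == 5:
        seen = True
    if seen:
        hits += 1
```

Count elements after first 5 in [5, 9, 10, 2, 7, 10]
`hits` takes the values: 0 → 1 → 2 → 3 → 4 → 5 → 6

Answer: 6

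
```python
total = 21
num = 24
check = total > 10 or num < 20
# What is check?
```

Trace:
`total = 21` → total = 21
`num = 24` → num = 24
`check = total > 10 or num < 20` → check = True
So check = True

Answer: True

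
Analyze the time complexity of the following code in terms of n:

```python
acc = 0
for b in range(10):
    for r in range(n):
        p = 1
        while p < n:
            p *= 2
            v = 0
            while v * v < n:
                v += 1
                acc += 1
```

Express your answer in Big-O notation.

Each loop level contributes: 1 × n × log n × √n. Multiplying the contributions gives O(n√n log n).

Answer: O(n√n log n)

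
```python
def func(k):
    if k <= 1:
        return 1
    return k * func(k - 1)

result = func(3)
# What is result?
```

func(3) = 3 * 2 * 1 = 6

Answer: 6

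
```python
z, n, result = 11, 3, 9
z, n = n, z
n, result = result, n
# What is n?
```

Trace:
`z, n, result = 11, 3, 9` → z = 11; n = 3; result = 9
`z, n = n, z` → z = 3; n = 11
`n, result = result, n` → n = 9; result = 11
So n = 9

Answer: 9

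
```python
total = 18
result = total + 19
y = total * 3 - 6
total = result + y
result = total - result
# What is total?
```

Trace:
`total = 18` → total = 18
`result = total + 19` → result = 37
`y = total * 3 - 6` → y = 48
`total = result + y` → total = 85
`result = total - result` → result = 48
So total = 85

Answer: 85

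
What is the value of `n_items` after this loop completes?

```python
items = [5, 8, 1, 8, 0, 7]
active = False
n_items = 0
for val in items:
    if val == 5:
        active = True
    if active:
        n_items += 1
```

Count elements after first 5 in [5, 8, 1, 8, 0, 7]
`n_items` takes the values: 0 → 1 → 2 → 3 → 4 → 5 → 6

Answer: 6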